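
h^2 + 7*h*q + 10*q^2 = (h + 2*q)*(h + 5*q)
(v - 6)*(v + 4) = v^2 - 2*v - 24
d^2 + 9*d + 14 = (d + 2)*(d + 7)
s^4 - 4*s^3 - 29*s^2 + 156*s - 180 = (s - 5)*(s - 3)*(s - 2)*(s + 6)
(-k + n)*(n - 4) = -k*n + 4*k + n^2 - 4*n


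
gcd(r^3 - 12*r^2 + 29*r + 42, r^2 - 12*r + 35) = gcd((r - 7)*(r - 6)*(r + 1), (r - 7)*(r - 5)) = r - 7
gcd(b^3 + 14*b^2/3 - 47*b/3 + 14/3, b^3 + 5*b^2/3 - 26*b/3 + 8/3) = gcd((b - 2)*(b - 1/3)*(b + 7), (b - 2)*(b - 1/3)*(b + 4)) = b^2 - 7*b/3 + 2/3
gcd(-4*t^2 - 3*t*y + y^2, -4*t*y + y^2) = -4*t + y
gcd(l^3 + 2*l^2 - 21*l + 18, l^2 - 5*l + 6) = l - 3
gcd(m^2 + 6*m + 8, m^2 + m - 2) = m + 2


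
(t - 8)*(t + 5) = t^2 - 3*t - 40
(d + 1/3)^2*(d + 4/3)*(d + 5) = d^4 + 7*d^3 + 11*d^2 + 139*d/27 + 20/27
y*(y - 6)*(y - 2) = y^3 - 8*y^2 + 12*y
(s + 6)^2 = s^2 + 12*s + 36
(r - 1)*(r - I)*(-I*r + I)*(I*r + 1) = r^4 - 2*r^3 - 2*I*r^3 + 4*I*r^2 + 2*r - 2*I*r - 1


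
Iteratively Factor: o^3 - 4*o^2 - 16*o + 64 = (o - 4)*(o^2 - 16) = (o - 4)^2*(o + 4)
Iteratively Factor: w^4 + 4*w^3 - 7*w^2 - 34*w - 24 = (w - 3)*(w^3 + 7*w^2 + 14*w + 8) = (w - 3)*(w + 4)*(w^2 + 3*w + 2) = (w - 3)*(w + 1)*(w + 4)*(w + 2)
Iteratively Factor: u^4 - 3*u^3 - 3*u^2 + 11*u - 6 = (u - 1)*(u^3 - 2*u^2 - 5*u + 6) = (u - 1)^2*(u^2 - u - 6) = (u - 3)*(u - 1)^2*(u + 2)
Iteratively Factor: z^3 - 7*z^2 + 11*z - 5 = (z - 1)*(z^2 - 6*z + 5) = (z - 5)*(z - 1)*(z - 1)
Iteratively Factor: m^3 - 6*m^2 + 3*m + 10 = (m - 5)*(m^2 - m - 2) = (m - 5)*(m + 1)*(m - 2)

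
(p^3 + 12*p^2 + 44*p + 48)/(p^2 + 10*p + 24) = p + 2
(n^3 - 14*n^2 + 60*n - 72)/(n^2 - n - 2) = (n^2 - 12*n + 36)/(n + 1)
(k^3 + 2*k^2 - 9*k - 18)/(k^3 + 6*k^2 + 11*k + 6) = (k - 3)/(k + 1)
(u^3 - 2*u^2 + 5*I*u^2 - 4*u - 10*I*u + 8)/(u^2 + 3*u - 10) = (u^2 + 5*I*u - 4)/(u + 5)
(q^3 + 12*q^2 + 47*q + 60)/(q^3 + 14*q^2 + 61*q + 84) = (q + 5)/(q + 7)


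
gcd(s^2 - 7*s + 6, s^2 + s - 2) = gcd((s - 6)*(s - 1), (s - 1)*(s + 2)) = s - 1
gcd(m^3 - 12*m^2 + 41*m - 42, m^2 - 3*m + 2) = m - 2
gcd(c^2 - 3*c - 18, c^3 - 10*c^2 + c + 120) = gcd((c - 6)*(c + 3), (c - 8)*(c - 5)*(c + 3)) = c + 3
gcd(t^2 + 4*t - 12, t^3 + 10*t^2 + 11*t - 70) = t - 2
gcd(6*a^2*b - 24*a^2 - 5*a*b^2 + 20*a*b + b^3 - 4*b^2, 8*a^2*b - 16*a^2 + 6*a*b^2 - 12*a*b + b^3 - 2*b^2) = 1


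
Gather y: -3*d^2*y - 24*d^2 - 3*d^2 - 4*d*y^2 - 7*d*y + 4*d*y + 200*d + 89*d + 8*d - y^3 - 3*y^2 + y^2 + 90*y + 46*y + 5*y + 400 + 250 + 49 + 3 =-27*d^2 + 297*d - y^3 + y^2*(-4*d - 2) + y*(-3*d^2 - 3*d + 141) + 702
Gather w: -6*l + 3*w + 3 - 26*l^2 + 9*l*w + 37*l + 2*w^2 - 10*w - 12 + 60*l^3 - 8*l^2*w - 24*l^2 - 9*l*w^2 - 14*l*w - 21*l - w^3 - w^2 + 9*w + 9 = 60*l^3 - 50*l^2 + 10*l - w^3 + w^2*(1 - 9*l) + w*(-8*l^2 - 5*l + 2)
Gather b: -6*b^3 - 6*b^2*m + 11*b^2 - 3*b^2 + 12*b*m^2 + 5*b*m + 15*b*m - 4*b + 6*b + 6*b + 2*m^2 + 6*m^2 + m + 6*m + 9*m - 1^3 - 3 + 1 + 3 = -6*b^3 + b^2*(8 - 6*m) + b*(12*m^2 + 20*m + 8) + 8*m^2 + 16*m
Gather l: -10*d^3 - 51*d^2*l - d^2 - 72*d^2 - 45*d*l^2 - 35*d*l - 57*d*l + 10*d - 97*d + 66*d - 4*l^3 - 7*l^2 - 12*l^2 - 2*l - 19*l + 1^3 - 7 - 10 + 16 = -10*d^3 - 73*d^2 - 21*d - 4*l^3 + l^2*(-45*d - 19) + l*(-51*d^2 - 92*d - 21)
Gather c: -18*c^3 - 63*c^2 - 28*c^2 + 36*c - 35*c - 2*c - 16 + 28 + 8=-18*c^3 - 91*c^2 - c + 20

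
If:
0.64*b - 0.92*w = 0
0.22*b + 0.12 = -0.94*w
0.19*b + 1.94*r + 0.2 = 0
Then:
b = -0.14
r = -0.09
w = -0.10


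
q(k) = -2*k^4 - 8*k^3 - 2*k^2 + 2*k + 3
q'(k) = -8*k^3 - 24*k^2 - 4*k + 2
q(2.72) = -276.82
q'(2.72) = -347.43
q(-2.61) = 33.58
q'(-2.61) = -8.81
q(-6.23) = -1165.53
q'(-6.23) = 1029.85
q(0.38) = 2.99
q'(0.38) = -3.42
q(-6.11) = -1046.46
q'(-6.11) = 955.26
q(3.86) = -923.18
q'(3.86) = -831.13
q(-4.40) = -112.67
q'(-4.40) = 236.43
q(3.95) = -1000.22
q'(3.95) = -881.30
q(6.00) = -4377.00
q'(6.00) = -2614.00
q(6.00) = -4377.00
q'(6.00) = -2614.00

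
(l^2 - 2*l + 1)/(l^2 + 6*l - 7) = (l - 1)/(l + 7)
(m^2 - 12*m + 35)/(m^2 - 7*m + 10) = (m - 7)/(m - 2)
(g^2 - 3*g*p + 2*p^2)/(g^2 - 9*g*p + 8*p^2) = (-g + 2*p)/(-g + 8*p)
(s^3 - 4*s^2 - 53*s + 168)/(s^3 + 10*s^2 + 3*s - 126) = (s - 8)/(s + 6)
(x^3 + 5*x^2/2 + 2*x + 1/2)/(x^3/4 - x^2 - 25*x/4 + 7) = 2*(2*x^3 + 5*x^2 + 4*x + 1)/(x^3 - 4*x^2 - 25*x + 28)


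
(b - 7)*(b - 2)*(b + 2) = b^3 - 7*b^2 - 4*b + 28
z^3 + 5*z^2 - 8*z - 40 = (z + 5)*(z - 2*sqrt(2))*(z + 2*sqrt(2))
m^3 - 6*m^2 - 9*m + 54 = (m - 6)*(m - 3)*(m + 3)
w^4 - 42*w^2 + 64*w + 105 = (w - 5)*(w - 3)*(w + 1)*(w + 7)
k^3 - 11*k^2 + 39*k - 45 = (k - 5)*(k - 3)^2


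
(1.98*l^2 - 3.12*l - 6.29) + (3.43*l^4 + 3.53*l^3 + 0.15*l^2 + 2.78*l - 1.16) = 3.43*l^4 + 3.53*l^3 + 2.13*l^2 - 0.34*l - 7.45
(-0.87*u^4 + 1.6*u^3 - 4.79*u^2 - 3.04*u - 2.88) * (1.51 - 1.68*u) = 1.4616*u^5 - 4.0017*u^4 + 10.4632*u^3 - 2.1257*u^2 + 0.248*u - 4.3488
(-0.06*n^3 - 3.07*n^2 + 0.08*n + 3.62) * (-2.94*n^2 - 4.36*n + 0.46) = 0.1764*n^5 + 9.2874*n^4 + 13.1224*n^3 - 12.4038*n^2 - 15.7464*n + 1.6652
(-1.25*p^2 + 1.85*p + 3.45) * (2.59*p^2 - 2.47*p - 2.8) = -3.2375*p^4 + 7.879*p^3 + 7.866*p^2 - 13.7015*p - 9.66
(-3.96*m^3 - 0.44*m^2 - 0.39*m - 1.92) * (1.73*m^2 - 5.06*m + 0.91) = -6.8508*m^5 + 19.2764*m^4 - 2.0519*m^3 - 1.7486*m^2 + 9.3603*m - 1.7472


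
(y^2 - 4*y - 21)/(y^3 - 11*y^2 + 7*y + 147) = 1/(y - 7)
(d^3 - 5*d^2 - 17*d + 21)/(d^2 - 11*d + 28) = (d^2 + 2*d - 3)/(d - 4)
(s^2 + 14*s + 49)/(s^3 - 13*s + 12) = (s^2 + 14*s + 49)/(s^3 - 13*s + 12)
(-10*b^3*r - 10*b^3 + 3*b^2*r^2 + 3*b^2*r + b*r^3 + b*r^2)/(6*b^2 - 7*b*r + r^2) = b*(-10*b^2*r - 10*b^2 + 3*b*r^2 + 3*b*r + r^3 + r^2)/(6*b^2 - 7*b*r + r^2)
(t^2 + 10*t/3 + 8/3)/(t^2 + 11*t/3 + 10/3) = (3*t + 4)/(3*t + 5)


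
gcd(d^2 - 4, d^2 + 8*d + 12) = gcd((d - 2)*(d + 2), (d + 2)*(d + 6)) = d + 2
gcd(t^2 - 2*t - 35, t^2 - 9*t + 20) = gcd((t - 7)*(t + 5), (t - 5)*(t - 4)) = 1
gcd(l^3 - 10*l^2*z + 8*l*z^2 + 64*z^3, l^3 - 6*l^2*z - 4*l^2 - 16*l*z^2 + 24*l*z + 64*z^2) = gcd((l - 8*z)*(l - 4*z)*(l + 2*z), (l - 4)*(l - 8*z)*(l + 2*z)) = -l^2 + 6*l*z + 16*z^2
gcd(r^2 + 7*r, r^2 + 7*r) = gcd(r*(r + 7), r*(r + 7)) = r^2 + 7*r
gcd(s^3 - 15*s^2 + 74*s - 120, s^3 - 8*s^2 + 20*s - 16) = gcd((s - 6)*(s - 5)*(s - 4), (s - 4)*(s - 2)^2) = s - 4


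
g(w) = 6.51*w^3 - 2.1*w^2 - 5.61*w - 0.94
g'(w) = 19.53*w^2 - 4.2*w - 5.61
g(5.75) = 1134.98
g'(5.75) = 615.95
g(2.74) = 101.84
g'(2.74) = 129.51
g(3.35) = 201.45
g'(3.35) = 199.50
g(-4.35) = -552.13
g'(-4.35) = 382.22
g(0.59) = -3.64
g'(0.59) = -1.29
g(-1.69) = -28.88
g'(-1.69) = 57.27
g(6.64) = 1775.06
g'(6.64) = 827.57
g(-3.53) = -293.66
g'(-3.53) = 252.58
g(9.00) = 4524.26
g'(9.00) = 1538.52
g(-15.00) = -22360.54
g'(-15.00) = 4451.64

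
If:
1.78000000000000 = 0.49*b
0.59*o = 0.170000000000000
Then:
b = 3.63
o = 0.29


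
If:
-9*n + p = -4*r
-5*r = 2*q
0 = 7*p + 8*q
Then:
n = 16*r/21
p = 20*r/7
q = -5*r/2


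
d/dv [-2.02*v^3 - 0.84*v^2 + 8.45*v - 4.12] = -6.06*v^2 - 1.68*v + 8.45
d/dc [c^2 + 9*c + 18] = 2*c + 9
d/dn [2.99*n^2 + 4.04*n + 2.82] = 5.98*n + 4.04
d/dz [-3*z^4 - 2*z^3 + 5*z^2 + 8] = 2*z*(-6*z^2 - 3*z + 5)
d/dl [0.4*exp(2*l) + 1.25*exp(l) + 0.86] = (0.8*exp(l) + 1.25)*exp(l)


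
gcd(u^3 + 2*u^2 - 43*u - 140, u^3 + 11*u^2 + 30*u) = u + 5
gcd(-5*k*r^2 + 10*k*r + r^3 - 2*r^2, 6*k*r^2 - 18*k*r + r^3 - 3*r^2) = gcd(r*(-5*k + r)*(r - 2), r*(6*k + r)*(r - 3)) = r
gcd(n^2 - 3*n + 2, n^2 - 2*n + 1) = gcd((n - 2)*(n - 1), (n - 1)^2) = n - 1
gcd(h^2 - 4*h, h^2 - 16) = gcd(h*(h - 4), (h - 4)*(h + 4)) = h - 4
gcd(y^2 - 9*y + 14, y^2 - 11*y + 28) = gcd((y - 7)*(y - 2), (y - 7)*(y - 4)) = y - 7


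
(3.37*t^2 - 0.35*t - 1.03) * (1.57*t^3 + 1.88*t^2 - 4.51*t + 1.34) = 5.2909*t^5 + 5.7861*t^4 - 17.4738*t^3 + 4.1579*t^2 + 4.1763*t - 1.3802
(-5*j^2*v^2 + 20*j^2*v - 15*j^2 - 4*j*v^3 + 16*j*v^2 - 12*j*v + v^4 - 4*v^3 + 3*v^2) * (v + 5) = -5*j^2*v^3 - 5*j^2*v^2 + 85*j^2*v - 75*j^2 - 4*j*v^4 - 4*j*v^3 + 68*j*v^2 - 60*j*v + v^5 + v^4 - 17*v^3 + 15*v^2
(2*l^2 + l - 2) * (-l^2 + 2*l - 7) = -2*l^4 + 3*l^3 - 10*l^2 - 11*l + 14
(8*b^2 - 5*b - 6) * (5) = 40*b^2 - 25*b - 30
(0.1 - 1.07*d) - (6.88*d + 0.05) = 0.05 - 7.95*d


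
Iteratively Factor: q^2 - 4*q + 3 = (q - 3)*(q - 1)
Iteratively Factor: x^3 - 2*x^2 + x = (x - 1)*(x^2 - x) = (x - 1)^2*(x)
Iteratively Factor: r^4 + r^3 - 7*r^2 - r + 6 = (r - 1)*(r^3 + 2*r^2 - 5*r - 6) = (r - 1)*(r + 3)*(r^2 - r - 2) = (r - 1)*(r + 1)*(r + 3)*(r - 2)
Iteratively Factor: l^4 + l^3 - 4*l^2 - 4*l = (l - 2)*(l^3 + 3*l^2 + 2*l) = (l - 2)*(l + 2)*(l^2 + l) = l*(l - 2)*(l + 2)*(l + 1)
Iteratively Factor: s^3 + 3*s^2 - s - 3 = (s + 3)*(s^2 - 1) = (s - 1)*(s + 3)*(s + 1)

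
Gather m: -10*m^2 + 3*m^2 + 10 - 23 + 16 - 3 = -7*m^2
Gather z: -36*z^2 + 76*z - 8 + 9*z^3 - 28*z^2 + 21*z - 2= 9*z^3 - 64*z^2 + 97*z - 10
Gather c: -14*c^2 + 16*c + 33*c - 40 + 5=-14*c^2 + 49*c - 35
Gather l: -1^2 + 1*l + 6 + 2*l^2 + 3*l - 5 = 2*l^2 + 4*l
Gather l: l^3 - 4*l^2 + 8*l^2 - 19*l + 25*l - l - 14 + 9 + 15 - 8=l^3 + 4*l^2 + 5*l + 2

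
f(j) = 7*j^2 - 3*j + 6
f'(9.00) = 123.00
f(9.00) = 546.00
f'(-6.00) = -87.00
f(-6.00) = 276.00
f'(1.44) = 17.16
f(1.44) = 16.20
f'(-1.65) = -26.10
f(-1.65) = 30.01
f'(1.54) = 18.56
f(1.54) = 17.98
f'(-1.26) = -20.64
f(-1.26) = 20.89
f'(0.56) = 4.84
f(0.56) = 6.52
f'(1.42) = 16.88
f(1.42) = 15.85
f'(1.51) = 18.14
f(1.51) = 17.43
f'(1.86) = 23.04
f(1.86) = 24.64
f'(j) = 14*j - 3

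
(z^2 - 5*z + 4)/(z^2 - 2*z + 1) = (z - 4)/(z - 1)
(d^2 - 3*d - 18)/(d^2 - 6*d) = (d + 3)/d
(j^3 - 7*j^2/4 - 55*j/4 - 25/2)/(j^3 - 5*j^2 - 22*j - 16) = (4*j^2 - 15*j - 25)/(4*(j^2 - 7*j - 8))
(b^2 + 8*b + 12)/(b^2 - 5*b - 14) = (b + 6)/(b - 7)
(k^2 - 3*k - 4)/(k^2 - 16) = (k + 1)/(k + 4)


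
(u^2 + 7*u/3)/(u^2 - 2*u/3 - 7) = u/(u - 3)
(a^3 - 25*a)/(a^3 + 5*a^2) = (a - 5)/a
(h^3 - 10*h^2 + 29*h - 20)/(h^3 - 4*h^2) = 1 - 6/h + 5/h^2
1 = 1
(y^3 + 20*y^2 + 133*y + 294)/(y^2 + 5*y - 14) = (y^2 + 13*y + 42)/(y - 2)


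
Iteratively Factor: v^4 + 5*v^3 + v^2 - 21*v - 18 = (v + 3)*(v^3 + 2*v^2 - 5*v - 6) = (v + 3)^2*(v^2 - v - 2) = (v - 2)*(v + 3)^2*(v + 1)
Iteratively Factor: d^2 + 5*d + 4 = (d + 1)*(d + 4)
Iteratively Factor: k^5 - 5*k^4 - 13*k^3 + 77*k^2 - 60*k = (k - 5)*(k^4 - 13*k^2 + 12*k) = (k - 5)*(k - 3)*(k^3 + 3*k^2 - 4*k) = (k - 5)*(k - 3)*(k + 4)*(k^2 - k) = k*(k - 5)*(k - 3)*(k + 4)*(k - 1)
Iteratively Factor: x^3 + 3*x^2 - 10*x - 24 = (x - 3)*(x^2 + 6*x + 8) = (x - 3)*(x + 2)*(x + 4)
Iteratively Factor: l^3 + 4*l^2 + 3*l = (l)*(l^2 + 4*l + 3) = l*(l + 1)*(l + 3)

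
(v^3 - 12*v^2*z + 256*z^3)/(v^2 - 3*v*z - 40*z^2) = (v^2 - 4*v*z - 32*z^2)/(v + 5*z)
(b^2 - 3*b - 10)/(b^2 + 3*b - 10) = (b^2 - 3*b - 10)/(b^2 + 3*b - 10)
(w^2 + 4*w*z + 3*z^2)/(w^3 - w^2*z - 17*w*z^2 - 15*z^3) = 1/(w - 5*z)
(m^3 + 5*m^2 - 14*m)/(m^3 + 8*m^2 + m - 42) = m/(m + 3)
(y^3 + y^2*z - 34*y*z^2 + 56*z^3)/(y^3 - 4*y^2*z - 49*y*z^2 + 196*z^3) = (y - 2*z)/(y - 7*z)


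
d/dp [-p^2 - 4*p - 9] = -2*p - 4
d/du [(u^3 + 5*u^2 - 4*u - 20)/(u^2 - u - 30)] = (u^2 - 12*u + 4)/(u^2 - 12*u + 36)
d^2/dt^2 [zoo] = 0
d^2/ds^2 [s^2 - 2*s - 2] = 2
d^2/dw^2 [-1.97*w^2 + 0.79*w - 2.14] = -3.94000000000000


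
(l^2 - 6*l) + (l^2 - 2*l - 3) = 2*l^2 - 8*l - 3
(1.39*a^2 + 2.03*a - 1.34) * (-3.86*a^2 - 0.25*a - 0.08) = -5.3654*a^4 - 8.1833*a^3 + 4.5537*a^2 + 0.1726*a + 0.1072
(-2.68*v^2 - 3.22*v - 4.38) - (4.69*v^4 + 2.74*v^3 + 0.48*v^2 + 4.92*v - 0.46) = -4.69*v^4 - 2.74*v^3 - 3.16*v^2 - 8.14*v - 3.92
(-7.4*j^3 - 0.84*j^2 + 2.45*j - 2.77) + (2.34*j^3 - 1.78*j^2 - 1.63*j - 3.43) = -5.06*j^3 - 2.62*j^2 + 0.82*j - 6.2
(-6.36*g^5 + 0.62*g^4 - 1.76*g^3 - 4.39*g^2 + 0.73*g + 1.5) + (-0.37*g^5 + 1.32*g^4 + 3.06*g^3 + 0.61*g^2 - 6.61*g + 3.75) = -6.73*g^5 + 1.94*g^4 + 1.3*g^3 - 3.78*g^2 - 5.88*g + 5.25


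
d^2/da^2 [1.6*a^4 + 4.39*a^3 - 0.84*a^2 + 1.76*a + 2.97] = 19.2*a^2 + 26.34*a - 1.68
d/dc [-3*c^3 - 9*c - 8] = -9*c^2 - 9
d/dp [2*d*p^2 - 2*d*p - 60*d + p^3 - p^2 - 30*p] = 4*d*p - 2*d + 3*p^2 - 2*p - 30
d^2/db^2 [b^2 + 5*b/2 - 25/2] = 2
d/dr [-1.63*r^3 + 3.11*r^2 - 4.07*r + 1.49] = -4.89*r^2 + 6.22*r - 4.07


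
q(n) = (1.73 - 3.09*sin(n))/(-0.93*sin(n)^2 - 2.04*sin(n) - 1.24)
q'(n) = (1.73 - 3.09*sin(n))*(1.86*sin(n)*cos(n) + 2.04*cos(n))/(-0.93*sin(n)^2 - 2.04*sin(n) - 1.24)^2 - 3.09*cos(n)/(-0.93*sin(n)^2 - 2.04*sin(n) - 1.24) = (-2.8737*sin(n)^2 + 3.2178*sin(n) + 7.3608)*cos(n)/(0.8649*sin(n)^4 + 3.7944*sin(n)^3 + 6.468*sin(n)^2 + 5.0592*sin(n) + 1.5376)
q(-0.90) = -19.52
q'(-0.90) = 42.29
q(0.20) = -0.66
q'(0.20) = 2.73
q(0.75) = 0.12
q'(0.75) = 0.64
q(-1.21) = -31.77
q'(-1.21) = 30.62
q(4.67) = -37.01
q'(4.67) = -3.19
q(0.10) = -0.98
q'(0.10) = 3.61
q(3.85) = -12.21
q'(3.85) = -32.77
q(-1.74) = -35.97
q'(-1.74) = -13.34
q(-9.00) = -5.39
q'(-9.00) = -16.28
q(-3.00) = -2.23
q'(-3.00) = -7.20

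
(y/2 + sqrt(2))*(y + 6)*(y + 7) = y^3/2 + sqrt(2)*y^2 + 13*y^2/2 + 13*sqrt(2)*y + 21*y + 42*sqrt(2)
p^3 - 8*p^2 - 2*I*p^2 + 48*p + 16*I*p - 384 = (p - 8)*(p - 8*I)*(p + 6*I)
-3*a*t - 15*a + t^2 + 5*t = (-3*a + t)*(t + 5)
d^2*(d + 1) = d^3 + d^2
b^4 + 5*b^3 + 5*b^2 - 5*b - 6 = (b - 1)*(b + 1)*(b + 2)*(b + 3)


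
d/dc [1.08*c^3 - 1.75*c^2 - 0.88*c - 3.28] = 3.24*c^2 - 3.5*c - 0.88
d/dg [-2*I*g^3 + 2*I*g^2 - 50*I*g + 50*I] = I*(-6*g^2 + 4*g - 50)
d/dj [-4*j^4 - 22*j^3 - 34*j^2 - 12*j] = -16*j^3 - 66*j^2 - 68*j - 12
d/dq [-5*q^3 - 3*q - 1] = -15*q^2 - 3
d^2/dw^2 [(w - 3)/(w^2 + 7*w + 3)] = 2*((w - 3)*(2*w + 7)^2 - (3*w + 4)*(w^2 + 7*w + 3))/(w^2 + 7*w + 3)^3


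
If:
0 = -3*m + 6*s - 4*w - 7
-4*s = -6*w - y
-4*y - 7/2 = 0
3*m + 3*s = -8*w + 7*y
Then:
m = -5/2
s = 1/40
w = 13/80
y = -7/8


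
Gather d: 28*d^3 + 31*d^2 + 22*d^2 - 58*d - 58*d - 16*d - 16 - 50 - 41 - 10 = 28*d^3 + 53*d^2 - 132*d - 117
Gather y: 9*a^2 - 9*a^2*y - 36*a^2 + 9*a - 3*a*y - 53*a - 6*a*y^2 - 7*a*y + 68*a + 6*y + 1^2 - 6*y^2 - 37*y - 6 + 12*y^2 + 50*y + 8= -27*a^2 + 24*a + y^2*(6 - 6*a) + y*(-9*a^2 - 10*a + 19) + 3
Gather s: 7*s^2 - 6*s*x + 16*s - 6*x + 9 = 7*s^2 + s*(16 - 6*x) - 6*x + 9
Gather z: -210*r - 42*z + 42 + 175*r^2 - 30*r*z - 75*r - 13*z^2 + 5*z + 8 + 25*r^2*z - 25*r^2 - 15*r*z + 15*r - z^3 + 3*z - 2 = 150*r^2 - 270*r - z^3 - 13*z^2 + z*(25*r^2 - 45*r - 34) + 48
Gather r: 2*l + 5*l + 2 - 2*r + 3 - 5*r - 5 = 7*l - 7*r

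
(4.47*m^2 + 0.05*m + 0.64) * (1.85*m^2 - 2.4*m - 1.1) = 8.2695*m^4 - 10.6355*m^3 - 3.853*m^2 - 1.591*m - 0.704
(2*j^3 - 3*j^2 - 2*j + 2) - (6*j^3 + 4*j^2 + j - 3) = -4*j^3 - 7*j^2 - 3*j + 5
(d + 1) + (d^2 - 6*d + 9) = d^2 - 5*d + 10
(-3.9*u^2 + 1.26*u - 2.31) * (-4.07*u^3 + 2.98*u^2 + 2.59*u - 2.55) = 15.873*u^5 - 16.7502*u^4 + 3.0555*u^3 + 6.3246*u^2 - 9.1959*u + 5.8905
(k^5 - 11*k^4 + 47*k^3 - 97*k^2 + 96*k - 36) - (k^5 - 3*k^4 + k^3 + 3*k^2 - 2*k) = -8*k^4 + 46*k^3 - 100*k^2 + 98*k - 36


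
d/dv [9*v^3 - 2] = 27*v^2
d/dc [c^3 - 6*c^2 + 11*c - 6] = 3*c^2 - 12*c + 11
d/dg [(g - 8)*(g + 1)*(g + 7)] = 3*g^2 - 57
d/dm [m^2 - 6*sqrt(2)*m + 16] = 2*m - 6*sqrt(2)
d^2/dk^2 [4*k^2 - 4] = 8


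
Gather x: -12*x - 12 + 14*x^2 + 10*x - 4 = 14*x^2 - 2*x - 16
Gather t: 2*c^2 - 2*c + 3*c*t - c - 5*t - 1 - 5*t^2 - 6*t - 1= 2*c^2 - 3*c - 5*t^2 + t*(3*c - 11) - 2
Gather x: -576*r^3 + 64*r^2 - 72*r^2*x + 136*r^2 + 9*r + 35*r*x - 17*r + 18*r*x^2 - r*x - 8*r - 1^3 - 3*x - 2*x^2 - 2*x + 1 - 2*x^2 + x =-576*r^3 + 200*r^2 - 16*r + x^2*(18*r - 4) + x*(-72*r^2 + 34*r - 4)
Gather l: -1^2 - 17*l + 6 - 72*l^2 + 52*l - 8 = -72*l^2 + 35*l - 3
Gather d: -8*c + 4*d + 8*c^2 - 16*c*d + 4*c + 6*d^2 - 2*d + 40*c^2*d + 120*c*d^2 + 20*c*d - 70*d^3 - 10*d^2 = 8*c^2 - 4*c - 70*d^3 + d^2*(120*c - 4) + d*(40*c^2 + 4*c + 2)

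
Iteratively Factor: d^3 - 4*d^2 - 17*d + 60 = (d - 5)*(d^2 + d - 12) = (d - 5)*(d - 3)*(d + 4)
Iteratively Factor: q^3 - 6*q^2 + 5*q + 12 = (q + 1)*(q^2 - 7*q + 12) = (q - 3)*(q + 1)*(q - 4)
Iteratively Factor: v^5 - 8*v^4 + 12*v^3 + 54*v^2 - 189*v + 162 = (v - 2)*(v^4 - 6*v^3 + 54*v - 81) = (v - 3)*(v - 2)*(v^3 - 3*v^2 - 9*v + 27) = (v - 3)*(v - 2)*(v + 3)*(v^2 - 6*v + 9) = (v - 3)^2*(v - 2)*(v + 3)*(v - 3)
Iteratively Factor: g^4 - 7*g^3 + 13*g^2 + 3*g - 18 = (g - 3)*(g^3 - 4*g^2 + g + 6) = (g - 3)*(g - 2)*(g^2 - 2*g - 3) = (g - 3)*(g - 2)*(g + 1)*(g - 3)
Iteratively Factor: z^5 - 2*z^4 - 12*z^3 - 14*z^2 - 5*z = (z + 1)*(z^4 - 3*z^3 - 9*z^2 - 5*z) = (z + 1)^2*(z^3 - 4*z^2 - 5*z) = z*(z + 1)^2*(z^2 - 4*z - 5) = z*(z - 5)*(z + 1)^2*(z + 1)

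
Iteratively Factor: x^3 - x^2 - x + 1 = (x + 1)*(x^2 - 2*x + 1) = (x - 1)*(x + 1)*(x - 1)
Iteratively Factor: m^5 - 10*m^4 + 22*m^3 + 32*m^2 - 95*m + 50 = (m - 1)*(m^4 - 9*m^3 + 13*m^2 + 45*m - 50) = (m - 5)*(m - 1)*(m^3 - 4*m^2 - 7*m + 10) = (m - 5)*(m - 1)*(m + 2)*(m^2 - 6*m + 5) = (m - 5)*(m - 1)^2*(m + 2)*(m - 5)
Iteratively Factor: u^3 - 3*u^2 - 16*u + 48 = (u - 3)*(u^2 - 16) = (u - 4)*(u - 3)*(u + 4)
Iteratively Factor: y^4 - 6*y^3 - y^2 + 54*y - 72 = (y - 3)*(y^3 - 3*y^2 - 10*y + 24) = (y - 3)*(y - 2)*(y^2 - y - 12) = (y - 3)*(y - 2)*(y + 3)*(y - 4)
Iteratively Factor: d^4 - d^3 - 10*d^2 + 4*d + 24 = (d + 2)*(d^3 - 3*d^2 - 4*d + 12) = (d - 3)*(d + 2)*(d^2 - 4) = (d - 3)*(d + 2)^2*(d - 2)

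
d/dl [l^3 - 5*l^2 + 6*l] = 3*l^2 - 10*l + 6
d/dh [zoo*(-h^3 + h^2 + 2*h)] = zoo*(h^2 + h + 1)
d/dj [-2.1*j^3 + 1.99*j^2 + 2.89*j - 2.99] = -6.3*j^2 + 3.98*j + 2.89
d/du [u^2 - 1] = 2*u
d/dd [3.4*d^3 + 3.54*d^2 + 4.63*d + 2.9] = 10.2*d^2 + 7.08*d + 4.63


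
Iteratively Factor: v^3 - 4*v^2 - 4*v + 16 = (v - 4)*(v^2 - 4) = (v - 4)*(v + 2)*(v - 2)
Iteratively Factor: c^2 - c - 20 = (c + 4)*(c - 5)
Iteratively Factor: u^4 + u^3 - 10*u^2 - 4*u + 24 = (u + 2)*(u^3 - u^2 - 8*u + 12) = (u + 2)*(u + 3)*(u^2 - 4*u + 4) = (u - 2)*(u + 2)*(u + 3)*(u - 2)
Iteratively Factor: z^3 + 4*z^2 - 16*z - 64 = (z + 4)*(z^2 - 16) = (z + 4)^2*(z - 4)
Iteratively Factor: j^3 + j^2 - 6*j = (j + 3)*(j^2 - 2*j) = (j - 2)*(j + 3)*(j)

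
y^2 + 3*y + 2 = (y + 1)*(y + 2)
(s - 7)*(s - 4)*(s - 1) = s^3 - 12*s^2 + 39*s - 28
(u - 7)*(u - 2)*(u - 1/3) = u^3 - 28*u^2/3 + 17*u - 14/3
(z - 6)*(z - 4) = z^2 - 10*z + 24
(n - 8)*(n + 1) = n^2 - 7*n - 8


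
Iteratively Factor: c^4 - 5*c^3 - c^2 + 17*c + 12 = (c - 4)*(c^3 - c^2 - 5*c - 3) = (c - 4)*(c + 1)*(c^2 - 2*c - 3) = (c - 4)*(c + 1)^2*(c - 3)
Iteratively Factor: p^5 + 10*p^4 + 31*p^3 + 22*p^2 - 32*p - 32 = (p + 1)*(p^4 + 9*p^3 + 22*p^2 - 32) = (p + 1)*(p + 4)*(p^3 + 5*p^2 + 2*p - 8) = (p - 1)*(p + 1)*(p + 4)*(p^2 + 6*p + 8) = (p - 1)*(p + 1)*(p + 2)*(p + 4)*(p + 4)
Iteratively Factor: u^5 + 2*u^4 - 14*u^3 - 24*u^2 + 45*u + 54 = (u - 3)*(u^4 + 5*u^3 + u^2 - 21*u - 18) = (u - 3)*(u - 2)*(u^3 + 7*u^2 + 15*u + 9) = (u - 3)*(u - 2)*(u + 1)*(u^2 + 6*u + 9) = (u - 3)*(u - 2)*(u + 1)*(u + 3)*(u + 3)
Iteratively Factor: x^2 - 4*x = (x)*(x - 4)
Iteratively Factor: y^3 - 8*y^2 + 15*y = (y - 3)*(y^2 - 5*y) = y*(y - 3)*(y - 5)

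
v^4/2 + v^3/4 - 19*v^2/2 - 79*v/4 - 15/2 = (v/2 + 1)*(v - 5)*(v + 1/2)*(v + 3)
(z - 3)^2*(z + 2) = z^3 - 4*z^2 - 3*z + 18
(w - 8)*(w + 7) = w^2 - w - 56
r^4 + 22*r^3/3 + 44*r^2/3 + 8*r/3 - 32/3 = (r - 2/3)*(r + 2)^2*(r + 4)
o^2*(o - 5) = o^3 - 5*o^2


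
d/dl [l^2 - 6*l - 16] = 2*l - 6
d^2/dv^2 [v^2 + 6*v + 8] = 2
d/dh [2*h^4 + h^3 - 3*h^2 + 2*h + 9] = 8*h^3 + 3*h^2 - 6*h + 2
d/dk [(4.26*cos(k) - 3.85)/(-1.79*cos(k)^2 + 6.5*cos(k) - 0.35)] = (-7.6254*cos(k)^2 + 13.783*cos(k) - 23.534)*sin(k)/(3.2041*cos(k)^4 - 23.27*cos(k)^3 + 43.503*cos(k)^2 - 4.55*cos(k) + 0.1225)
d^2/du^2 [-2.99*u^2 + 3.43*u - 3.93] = -5.98000000000000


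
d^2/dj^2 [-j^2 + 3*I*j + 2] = -2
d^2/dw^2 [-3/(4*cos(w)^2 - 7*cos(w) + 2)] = 3*(-64*sin(w)^4 + 49*sin(w)^2 - 119*cos(w) + 21*cos(3*w) + 97)/(4*sin(w)^2 + 7*cos(w) - 6)^3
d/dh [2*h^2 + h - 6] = 4*h + 1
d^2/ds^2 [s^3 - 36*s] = 6*s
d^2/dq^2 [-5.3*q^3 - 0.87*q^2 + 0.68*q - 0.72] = -31.8*q - 1.74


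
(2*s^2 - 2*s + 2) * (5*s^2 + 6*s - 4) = 10*s^4 + 2*s^3 - 10*s^2 + 20*s - 8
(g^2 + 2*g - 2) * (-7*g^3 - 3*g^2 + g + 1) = -7*g^5 - 17*g^4 + 9*g^3 + 9*g^2 - 2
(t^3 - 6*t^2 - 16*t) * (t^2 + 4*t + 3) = t^5 - 2*t^4 - 37*t^3 - 82*t^2 - 48*t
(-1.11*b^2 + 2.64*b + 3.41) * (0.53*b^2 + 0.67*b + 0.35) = -0.5883*b^4 + 0.6555*b^3 + 3.1876*b^2 + 3.2087*b + 1.1935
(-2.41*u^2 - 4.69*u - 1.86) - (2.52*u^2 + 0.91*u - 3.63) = -4.93*u^2 - 5.6*u + 1.77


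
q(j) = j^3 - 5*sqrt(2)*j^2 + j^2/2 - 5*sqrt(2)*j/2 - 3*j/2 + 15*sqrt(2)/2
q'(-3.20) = 67.74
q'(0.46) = -10.45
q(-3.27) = -78.16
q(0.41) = 7.51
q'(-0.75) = 6.51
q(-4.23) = -161.36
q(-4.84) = -232.33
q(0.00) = 10.61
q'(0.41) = -9.92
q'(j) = 3*j^2 - 10*sqrt(2)*j + j - 5*sqrt(2)/2 - 3/2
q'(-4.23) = 104.23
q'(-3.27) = 70.02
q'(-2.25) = 39.72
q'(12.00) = 269.26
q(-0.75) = 10.27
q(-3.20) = -73.34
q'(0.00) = -5.04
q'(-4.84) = 128.85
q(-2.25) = -22.72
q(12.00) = 731.95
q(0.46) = 7.00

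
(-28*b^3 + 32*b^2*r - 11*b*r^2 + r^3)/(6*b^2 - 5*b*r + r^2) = (14*b^2 - 9*b*r + r^2)/(-3*b + r)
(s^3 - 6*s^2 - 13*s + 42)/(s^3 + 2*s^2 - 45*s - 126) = (s - 2)/(s + 6)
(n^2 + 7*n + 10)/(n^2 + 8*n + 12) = (n + 5)/(n + 6)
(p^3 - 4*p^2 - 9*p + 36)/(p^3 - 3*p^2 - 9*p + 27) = (p - 4)/(p - 3)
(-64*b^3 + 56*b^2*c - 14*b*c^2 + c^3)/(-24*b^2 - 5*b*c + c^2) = (8*b^2 - 6*b*c + c^2)/(3*b + c)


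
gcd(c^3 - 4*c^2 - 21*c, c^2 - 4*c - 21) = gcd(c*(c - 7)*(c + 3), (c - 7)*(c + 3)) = c^2 - 4*c - 21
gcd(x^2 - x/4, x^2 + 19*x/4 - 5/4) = x - 1/4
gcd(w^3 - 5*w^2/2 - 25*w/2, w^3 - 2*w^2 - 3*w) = w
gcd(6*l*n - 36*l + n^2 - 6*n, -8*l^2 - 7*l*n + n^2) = 1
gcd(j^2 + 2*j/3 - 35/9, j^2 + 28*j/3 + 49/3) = j + 7/3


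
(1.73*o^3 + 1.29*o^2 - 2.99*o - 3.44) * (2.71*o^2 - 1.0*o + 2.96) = 4.6883*o^5 + 1.7659*o^4 - 4.2721*o^3 - 2.514*o^2 - 5.4104*o - 10.1824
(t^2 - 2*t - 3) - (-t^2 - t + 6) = 2*t^2 - t - 9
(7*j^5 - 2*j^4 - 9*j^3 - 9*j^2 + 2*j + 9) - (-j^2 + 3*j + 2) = 7*j^5 - 2*j^4 - 9*j^3 - 8*j^2 - j + 7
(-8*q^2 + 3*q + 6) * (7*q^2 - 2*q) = -56*q^4 + 37*q^3 + 36*q^2 - 12*q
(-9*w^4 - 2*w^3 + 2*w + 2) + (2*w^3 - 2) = -9*w^4 + 2*w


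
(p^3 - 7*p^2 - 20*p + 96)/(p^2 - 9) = (p^2 - 4*p - 32)/(p + 3)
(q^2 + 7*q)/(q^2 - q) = (q + 7)/(q - 1)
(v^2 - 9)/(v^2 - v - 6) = (v + 3)/(v + 2)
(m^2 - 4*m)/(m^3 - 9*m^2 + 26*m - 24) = m/(m^2 - 5*m + 6)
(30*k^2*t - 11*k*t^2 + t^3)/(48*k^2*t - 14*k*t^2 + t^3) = (-5*k + t)/(-8*k + t)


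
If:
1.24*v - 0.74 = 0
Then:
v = 0.60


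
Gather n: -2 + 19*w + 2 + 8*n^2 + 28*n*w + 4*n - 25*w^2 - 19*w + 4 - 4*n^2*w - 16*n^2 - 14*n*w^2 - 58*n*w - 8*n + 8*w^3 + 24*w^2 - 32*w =n^2*(-4*w - 8) + n*(-14*w^2 - 30*w - 4) + 8*w^3 - w^2 - 32*w + 4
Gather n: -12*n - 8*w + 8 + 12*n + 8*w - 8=0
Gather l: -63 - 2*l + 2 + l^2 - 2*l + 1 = l^2 - 4*l - 60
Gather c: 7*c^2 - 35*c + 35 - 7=7*c^2 - 35*c + 28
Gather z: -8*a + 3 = 3 - 8*a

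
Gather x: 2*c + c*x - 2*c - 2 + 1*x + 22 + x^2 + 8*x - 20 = x^2 + x*(c + 9)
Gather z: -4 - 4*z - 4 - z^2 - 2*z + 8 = -z^2 - 6*z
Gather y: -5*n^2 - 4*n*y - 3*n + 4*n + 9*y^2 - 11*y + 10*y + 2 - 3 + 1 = -5*n^2 + n + 9*y^2 + y*(-4*n - 1)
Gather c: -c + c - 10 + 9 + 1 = 0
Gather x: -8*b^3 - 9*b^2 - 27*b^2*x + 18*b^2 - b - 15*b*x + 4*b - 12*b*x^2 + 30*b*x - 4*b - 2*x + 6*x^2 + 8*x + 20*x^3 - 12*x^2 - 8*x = -8*b^3 + 9*b^2 - b + 20*x^3 + x^2*(-12*b - 6) + x*(-27*b^2 + 15*b - 2)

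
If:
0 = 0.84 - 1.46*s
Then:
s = 0.58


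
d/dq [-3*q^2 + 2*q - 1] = 2 - 6*q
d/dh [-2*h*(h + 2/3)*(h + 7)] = -6*h^2 - 92*h/3 - 28/3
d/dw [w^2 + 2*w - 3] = 2*w + 2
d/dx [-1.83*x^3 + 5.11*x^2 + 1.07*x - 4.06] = -5.49*x^2 + 10.22*x + 1.07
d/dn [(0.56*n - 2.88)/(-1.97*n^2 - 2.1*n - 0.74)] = (1.1032*n^2 - 11.3472*n - 6.4624)/(3.8809*n^4 + 8.274*n^3 + 7.3256*n^2 + 3.108*n + 0.5476)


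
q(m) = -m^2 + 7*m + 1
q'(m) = 7 - 2*m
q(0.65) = 5.13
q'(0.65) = 5.70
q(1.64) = 9.79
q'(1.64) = 3.72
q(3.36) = 13.23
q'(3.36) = 0.28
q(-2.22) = -19.47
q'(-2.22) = 11.44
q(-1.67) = -13.48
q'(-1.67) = 10.34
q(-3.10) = -30.31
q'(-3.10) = 13.20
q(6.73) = 2.82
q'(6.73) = -6.46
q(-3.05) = -29.65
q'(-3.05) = 13.10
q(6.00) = 7.00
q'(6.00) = -5.00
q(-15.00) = -329.00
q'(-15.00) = 37.00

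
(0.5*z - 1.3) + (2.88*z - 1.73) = 3.38*z - 3.03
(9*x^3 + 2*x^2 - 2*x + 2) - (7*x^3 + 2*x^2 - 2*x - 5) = 2*x^3 + 7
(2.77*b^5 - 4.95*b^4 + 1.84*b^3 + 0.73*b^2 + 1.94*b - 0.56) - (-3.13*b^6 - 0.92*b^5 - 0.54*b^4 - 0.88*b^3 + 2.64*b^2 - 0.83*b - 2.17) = 3.13*b^6 + 3.69*b^5 - 4.41*b^4 + 2.72*b^3 - 1.91*b^2 + 2.77*b + 1.61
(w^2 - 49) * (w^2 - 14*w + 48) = w^4 - 14*w^3 - w^2 + 686*w - 2352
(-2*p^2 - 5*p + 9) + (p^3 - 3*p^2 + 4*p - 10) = p^3 - 5*p^2 - p - 1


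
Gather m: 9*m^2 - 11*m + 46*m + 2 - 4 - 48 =9*m^2 + 35*m - 50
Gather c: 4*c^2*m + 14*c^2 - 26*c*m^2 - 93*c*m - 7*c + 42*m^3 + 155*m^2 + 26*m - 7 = c^2*(4*m + 14) + c*(-26*m^2 - 93*m - 7) + 42*m^3 + 155*m^2 + 26*m - 7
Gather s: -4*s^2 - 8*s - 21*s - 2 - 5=-4*s^2 - 29*s - 7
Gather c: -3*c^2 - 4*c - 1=-3*c^2 - 4*c - 1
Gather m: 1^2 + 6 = 7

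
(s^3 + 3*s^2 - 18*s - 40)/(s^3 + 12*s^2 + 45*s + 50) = (s - 4)/(s + 5)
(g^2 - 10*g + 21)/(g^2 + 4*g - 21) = (g - 7)/(g + 7)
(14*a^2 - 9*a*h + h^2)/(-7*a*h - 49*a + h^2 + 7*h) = (-2*a + h)/(h + 7)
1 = 1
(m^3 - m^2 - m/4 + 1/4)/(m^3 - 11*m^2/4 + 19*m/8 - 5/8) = 2*(2*m + 1)/(4*m - 5)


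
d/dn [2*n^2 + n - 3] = 4*n + 1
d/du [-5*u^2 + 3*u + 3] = 3 - 10*u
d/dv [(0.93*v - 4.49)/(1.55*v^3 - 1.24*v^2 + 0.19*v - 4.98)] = (-2.883*v^3 + 22.0317*v^2 - 11.1352*v - 3.7783)/(2.4025*v^6 - 3.844*v^5 + 2.1266*v^4 - 15.9092*v^3 + 12.3865*v^2 - 1.8924*v + 24.8004)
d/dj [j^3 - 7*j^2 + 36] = j*(3*j - 14)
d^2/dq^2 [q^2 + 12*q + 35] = 2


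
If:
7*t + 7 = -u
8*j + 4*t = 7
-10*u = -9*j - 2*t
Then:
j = 196/135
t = -623/540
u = 581/540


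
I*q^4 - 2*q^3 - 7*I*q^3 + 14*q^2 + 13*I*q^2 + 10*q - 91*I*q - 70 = (q - 7)*(q - 2*I)*(q + 5*I)*(I*q + 1)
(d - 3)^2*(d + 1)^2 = d^4 - 4*d^3 - 2*d^2 + 12*d + 9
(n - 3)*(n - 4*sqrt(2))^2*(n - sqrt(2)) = n^4 - 9*sqrt(2)*n^3 - 3*n^3 + 27*sqrt(2)*n^2 + 48*n^2 - 144*n - 32*sqrt(2)*n + 96*sqrt(2)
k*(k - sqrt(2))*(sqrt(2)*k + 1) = sqrt(2)*k^3 - k^2 - sqrt(2)*k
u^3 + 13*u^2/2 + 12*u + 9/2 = (u + 1/2)*(u + 3)^2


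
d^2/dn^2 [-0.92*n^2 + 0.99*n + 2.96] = -1.84000000000000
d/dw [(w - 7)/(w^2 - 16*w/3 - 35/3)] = -9/(9*w^2 + 30*w + 25)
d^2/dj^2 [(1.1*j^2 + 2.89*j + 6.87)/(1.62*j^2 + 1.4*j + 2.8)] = (10.179432*j^3 + 78.240168*j^2 + 14.83272*j - 40.80384)/(4.251528*j^6 + 11.02248*j^5 + 31.57056*j^4 + 40.8464*j^3 + 54.5664*j^2 + 32.928*j + 21.952)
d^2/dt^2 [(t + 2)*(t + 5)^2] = 6*t + 24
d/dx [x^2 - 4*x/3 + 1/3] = 2*x - 4/3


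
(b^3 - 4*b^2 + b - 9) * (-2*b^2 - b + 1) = -2*b^5 + 7*b^4 + 3*b^3 + 13*b^2 + 10*b - 9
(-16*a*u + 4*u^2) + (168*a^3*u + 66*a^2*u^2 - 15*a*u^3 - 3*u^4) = 168*a^3*u + 66*a^2*u^2 - 15*a*u^3 - 16*a*u - 3*u^4 + 4*u^2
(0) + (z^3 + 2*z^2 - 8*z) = z^3 + 2*z^2 - 8*z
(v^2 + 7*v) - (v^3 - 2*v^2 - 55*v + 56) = -v^3 + 3*v^2 + 62*v - 56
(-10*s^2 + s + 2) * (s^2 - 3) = -10*s^4 + s^3 + 32*s^2 - 3*s - 6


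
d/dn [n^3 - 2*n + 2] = 3*n^2 - 2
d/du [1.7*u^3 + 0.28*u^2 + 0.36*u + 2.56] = 5.1*u^2 + 0.56*u + 0.36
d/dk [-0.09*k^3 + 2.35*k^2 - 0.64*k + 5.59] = -0.27*k^2 + 4.7*k - 0.64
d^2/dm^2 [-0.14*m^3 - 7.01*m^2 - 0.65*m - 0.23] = -0.84*m - 14.02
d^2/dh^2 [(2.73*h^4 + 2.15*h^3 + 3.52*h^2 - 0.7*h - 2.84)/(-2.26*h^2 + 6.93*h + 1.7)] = (-27.887496*h^6 + 256.540284*h^5 - 723.715902*h^4 - 840.730182*h^3 - 240.760836*h^2 - 288.021672*h + 257.764992)/(11.543176*h^6 - 106.187004*h^5 + 299.560062*h^4 - 173.062197*h^3 - 225.33279*h^2 - 60.0831*h - 4.913)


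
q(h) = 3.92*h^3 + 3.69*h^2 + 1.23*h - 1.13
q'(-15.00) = 2536.53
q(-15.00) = -12419.33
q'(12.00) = 1783.23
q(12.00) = 7318.75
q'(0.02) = 1.38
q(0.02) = -1.10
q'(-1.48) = 16.07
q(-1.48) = -7.58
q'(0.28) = 4.22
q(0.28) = -0.41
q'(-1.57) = 18.63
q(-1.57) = -9.14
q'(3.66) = 185.77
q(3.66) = 244.99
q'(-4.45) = 201.27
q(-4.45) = -278.97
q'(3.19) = 144.44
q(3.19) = 167.59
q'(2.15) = 71.46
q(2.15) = 57.53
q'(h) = 11.76*h^2 + 7.38*h + 1.23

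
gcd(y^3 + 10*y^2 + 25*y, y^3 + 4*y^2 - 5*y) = y^2 + 5*y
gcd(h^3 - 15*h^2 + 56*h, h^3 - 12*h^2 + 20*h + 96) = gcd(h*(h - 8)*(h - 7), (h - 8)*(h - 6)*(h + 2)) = h - 8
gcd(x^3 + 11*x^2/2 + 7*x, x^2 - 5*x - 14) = x + 2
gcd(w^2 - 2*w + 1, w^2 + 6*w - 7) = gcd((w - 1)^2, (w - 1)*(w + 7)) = w - 1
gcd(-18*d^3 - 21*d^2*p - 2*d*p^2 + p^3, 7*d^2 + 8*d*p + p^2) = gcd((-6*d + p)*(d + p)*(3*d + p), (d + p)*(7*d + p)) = d + p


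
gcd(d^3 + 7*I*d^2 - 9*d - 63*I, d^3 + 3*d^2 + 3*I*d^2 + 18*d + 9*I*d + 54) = d + 3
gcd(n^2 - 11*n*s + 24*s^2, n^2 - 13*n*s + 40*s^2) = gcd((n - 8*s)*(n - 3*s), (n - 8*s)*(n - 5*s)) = -n + 8*s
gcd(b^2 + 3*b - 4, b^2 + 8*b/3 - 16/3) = b + 4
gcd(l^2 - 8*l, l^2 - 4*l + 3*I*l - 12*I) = 1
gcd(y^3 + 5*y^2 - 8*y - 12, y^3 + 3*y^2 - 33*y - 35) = y + 1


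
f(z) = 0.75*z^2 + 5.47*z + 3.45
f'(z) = 1.5*z + 5.47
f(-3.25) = -6.41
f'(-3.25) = 0.60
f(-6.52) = -0.33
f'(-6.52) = -4.31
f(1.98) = 17.22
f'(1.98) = 8.44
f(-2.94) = -6.15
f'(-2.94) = 1.06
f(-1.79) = -3.94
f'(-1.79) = 2.78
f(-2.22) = -5.00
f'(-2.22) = 2.14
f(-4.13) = -6.35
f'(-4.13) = -0.73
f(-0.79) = -0.40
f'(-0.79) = 4.28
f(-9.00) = 14.97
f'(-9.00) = -8.03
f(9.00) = 113.43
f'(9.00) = 18.97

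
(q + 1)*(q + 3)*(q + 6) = q^3 + 10*q^2 + 27*q + 18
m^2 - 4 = (m - 2)*(m + 2)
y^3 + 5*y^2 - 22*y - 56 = (y - 4)*(y + 2)*(y + 7)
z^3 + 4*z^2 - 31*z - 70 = (z - 5)*(z + 2)*(z + 7)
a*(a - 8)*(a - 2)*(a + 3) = a^4 - 7*a^3 - 14*a^2 + 48*a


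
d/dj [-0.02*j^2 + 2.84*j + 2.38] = 2.84 - 0.04*j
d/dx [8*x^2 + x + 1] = 16*x + 1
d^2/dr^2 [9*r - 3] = 0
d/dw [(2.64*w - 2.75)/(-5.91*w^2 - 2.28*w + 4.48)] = (15.6024*w^2 - 32.505*w + 5.5572)/(34.9281*w^4 + 26.9496*w^3 - 47.7552*w^2 - 20.4288*w + 20.0704)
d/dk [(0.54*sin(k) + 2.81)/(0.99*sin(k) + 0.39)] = -2.5713*cos(k)/(0.99*sin(k) + 0.39)^2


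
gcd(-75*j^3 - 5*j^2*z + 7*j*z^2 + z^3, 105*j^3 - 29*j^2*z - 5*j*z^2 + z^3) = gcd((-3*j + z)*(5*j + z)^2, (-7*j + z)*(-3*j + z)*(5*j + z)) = -15*j^2 + 2*j*z + z^2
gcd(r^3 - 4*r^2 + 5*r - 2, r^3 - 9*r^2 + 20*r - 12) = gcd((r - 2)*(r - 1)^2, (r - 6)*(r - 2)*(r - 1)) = r^2 - 3*r + 2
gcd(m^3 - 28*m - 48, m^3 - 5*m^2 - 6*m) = m - 6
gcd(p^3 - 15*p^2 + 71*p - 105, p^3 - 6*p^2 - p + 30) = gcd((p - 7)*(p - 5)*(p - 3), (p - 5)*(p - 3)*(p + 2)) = p^2 - 8*p + 15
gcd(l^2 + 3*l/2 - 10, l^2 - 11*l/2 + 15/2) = l - 5/2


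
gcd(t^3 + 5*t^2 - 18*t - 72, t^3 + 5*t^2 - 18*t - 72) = t^3 + 5*t^2 - 18*t - 72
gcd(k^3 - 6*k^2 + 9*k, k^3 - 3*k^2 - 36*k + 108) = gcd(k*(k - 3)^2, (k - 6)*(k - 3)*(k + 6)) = k - 3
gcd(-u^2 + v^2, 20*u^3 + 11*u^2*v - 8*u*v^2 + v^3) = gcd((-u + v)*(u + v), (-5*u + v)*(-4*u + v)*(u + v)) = u + v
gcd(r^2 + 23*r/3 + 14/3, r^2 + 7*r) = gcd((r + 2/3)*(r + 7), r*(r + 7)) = r + 7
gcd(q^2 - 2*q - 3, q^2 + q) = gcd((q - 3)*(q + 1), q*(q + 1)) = q + 1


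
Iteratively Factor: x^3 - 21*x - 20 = (x + 1)*(x^2 - x - 20) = (x - 5)*(x + 1)*(x + 4)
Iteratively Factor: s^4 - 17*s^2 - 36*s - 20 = (s + 2)*(s^3 - 2*s^2 - 13*s - 10) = (s + 1)*(s + 2)*(s^2 - 3*s - 10) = (s + 1)*(s + 2)^2*(s - 5)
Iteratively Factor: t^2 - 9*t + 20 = (t - 4)*(t - 5)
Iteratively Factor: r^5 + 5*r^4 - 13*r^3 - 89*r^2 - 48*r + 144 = (r + 4)*(r^4 + r^3 - 17*r^2 - 21*r + 36) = (r - 4)*(r + 4)*(r^3 + 5*r^2 + 3*r - 9) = (r - 4)*(r + 3)*(r + 4)*(r^2 + 2*r - 3) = (r - 4)*(r - 1)*(r + 3)*(r + 4)*(r + 3)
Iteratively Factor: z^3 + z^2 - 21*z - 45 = (z + 3)*(z^2 - 2*z - 15) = (z - 5)*(z + 3)*(z + 3)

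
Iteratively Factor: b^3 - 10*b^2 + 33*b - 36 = (b - 4)*(b^2 - 6*b + 9) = (b - 4)*(b - 3)*(b - 3)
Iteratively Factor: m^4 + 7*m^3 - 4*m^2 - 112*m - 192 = (m + 4)*(m^3 + 3*m^2 - 16*m - 48) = (m - 4)*(m + 4)*(m^2 + 7*m + 12) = (m - 4)*(m + 3)*(m + 4)*(m + 4)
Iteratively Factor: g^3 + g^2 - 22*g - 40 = (g - 5)*(g^2 + 6*g + 8) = (g - 5)*(g + 4)*(g + 2)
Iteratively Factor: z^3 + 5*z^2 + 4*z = (z + 1)*(z^2 + 4*z) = z*(z + 1)*(z + 4)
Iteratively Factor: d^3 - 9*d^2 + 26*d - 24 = (d - 2)*(d^2 - 7*d + 12) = (d - 4)*(d - 2)*(d - 3)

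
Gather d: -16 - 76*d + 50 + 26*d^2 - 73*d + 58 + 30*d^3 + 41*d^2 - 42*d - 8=30*d^3 + 67*d^2 - 191*d + 84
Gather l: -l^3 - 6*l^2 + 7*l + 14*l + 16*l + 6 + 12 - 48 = -l^3 - 6*l^2 + 37*l - 30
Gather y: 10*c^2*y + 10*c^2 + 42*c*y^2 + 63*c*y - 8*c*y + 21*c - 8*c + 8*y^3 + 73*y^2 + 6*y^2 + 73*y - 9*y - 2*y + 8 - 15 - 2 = 10*c^2 + 13*c + 8*y^3 + y^2*(42*c + 79) + y*(10*c^2 + 55*c + 62) - 9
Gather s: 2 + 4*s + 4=4*s + 6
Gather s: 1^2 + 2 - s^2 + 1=4 - s^2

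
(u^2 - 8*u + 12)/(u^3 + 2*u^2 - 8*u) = (u - 6)/(u*(u + 4))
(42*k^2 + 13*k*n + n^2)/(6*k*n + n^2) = (7*k + n)/n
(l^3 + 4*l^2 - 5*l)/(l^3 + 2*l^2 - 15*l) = (l - 1)/(l - 3)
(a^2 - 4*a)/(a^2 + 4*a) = (a - 4)/(a + 4)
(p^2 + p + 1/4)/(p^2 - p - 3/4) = (2*p + 1)/(2*p - 3)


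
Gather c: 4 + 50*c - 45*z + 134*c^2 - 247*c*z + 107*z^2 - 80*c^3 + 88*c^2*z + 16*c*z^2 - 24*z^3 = -80*c^3 + c^2*(88*z + 134) + c*(16*z^2 - 247*z + 50) - 24*z^3 + 107*z^2 - 45*z + 4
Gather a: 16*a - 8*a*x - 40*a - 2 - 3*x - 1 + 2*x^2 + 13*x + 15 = a*(-8*x - 24) + 2*x^2 + 10*x + 12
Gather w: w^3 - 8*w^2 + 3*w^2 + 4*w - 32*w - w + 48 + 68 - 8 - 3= w^3 - 5*w^2 - 29*w + 105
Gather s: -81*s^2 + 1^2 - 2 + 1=-81*s^2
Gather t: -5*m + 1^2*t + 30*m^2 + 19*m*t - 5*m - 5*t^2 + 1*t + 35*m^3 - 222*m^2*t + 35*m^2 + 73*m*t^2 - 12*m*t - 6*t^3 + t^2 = 35*m^3 + 65*m^2 - 10*m - 6*t^3 + t^2*(73*m - 4) + t*(-222*m^2 + 7*m + 2)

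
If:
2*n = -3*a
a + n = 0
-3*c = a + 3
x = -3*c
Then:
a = 0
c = -1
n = 0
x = 3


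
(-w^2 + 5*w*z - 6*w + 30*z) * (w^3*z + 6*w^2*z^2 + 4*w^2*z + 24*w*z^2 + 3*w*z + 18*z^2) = -w^5*z - w^4*z^2 - 10*w^4*z + 30*w^3*z^3 - 10*w^3*z^2 - 27*w^3*z + 300*w^2*z^3 - 27*w^2*z^2 - 18*w^2*z + 810*w*z^3 - 18*w*z^2 + 540*z^3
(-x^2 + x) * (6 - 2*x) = 2*x^3 - 8*x^2 + 6*x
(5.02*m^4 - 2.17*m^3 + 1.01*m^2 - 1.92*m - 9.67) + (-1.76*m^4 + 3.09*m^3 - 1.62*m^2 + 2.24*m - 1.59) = 3.26*m^4 + 0.92*m^3 - 0.61*m^2 + 0.32*m - 11.26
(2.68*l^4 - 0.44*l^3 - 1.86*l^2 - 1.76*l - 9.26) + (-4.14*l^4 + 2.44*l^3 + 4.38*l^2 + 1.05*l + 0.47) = -1.46*l^4 + 2.0*l^3 + 2.52*l^2 - 0.71*l - 8.79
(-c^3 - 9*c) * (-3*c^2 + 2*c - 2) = 3*c^5 - 2*c^4 + 29*c^3 - 18*c^2 + 18*c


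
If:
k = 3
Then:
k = 3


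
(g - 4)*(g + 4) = g^2 - 16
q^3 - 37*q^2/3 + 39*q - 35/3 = (q - 7)*(q - 5)*(q - 1/3)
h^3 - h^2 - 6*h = h*(h - 3)*(h + 2)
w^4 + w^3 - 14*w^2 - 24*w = w*(w - 4)*(w + 2)*(w + 3)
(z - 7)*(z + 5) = z^2 - 2*z - 35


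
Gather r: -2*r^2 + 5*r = -2*r^2 + 5*r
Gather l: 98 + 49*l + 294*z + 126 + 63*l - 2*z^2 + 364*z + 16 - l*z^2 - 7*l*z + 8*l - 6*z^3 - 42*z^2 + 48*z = l*(-z^2 - 7*z + 120) - 6*z^3 - 44*z^2 + 706*z + 240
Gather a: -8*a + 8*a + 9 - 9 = 0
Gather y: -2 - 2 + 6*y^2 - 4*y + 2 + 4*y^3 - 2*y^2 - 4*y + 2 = 4*y^3 + 4*y^2 - 8*y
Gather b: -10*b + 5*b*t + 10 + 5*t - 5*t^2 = b*(5*t - 10) - 5*t^2 + 5*t + 10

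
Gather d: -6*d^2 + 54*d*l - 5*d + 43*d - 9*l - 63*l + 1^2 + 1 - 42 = -6*d^2 + d*(54*l + 38) - 72*l - 40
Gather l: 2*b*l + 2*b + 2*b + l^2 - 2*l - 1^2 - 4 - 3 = 4*b + l^2 + l*(2*b - 2) - 8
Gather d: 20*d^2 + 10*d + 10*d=20*d^2 + 20*d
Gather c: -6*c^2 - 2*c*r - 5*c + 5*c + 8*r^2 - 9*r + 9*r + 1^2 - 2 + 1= -6*c^2 - 2*c*r + 8*r^2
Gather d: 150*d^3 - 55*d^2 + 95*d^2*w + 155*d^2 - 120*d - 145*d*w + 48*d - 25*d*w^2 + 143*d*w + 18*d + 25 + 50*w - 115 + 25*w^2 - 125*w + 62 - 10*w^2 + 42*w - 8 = 150*d^3 + d^2*(95*w + 100) + d*(-25*w^2 - 2*w - 54) + 15*w^2 - 33*w - 36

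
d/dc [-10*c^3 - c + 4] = -30*c^2 - 1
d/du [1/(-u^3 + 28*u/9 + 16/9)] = 9*(27*u^2 - 28)/(-9*u^3 + 28*u + 16)^2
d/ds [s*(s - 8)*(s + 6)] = 3*s^2 - 4*s - 48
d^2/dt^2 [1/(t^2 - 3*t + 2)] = 2*(-t^2 + 3*t + (2*t - 3)^2 - 2)/(t^2 - 3*t + 2)^3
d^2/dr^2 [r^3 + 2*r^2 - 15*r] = 6*r + 4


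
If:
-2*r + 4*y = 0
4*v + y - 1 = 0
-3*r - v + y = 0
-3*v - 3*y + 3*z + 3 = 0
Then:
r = -2/19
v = 5/19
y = -1/19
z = -15/19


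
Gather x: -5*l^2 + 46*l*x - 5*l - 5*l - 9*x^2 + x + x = -5*l^2 - 10*l - 9*x^2 + x*(46*l + 2)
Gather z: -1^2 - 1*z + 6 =5 - z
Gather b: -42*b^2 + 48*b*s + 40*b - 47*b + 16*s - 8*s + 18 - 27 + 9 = -42*b^2 + b*(48*s - 7) + 8*s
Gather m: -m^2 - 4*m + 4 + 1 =-m^2 - 4*m + 5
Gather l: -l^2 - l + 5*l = -l^2 + 4*l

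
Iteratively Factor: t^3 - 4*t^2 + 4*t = (t)*(t^2 - 4*t + 4) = t*(t - 2)*(t - 2)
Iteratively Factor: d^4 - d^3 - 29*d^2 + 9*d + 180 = (d - 3)*(d^3 + 2*d^2 - 23*d - 60) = (d - 3)*(d + 4)*(d^2 - 2*d - 15) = (d - 5)*(d - 3)*(d + 4)*(d + 3)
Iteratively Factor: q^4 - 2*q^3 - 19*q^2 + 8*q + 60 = (q + 3)*(q^3 - 5*q^2 - 4*q + 20) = (q + 2)*(q + 3)*(q^2 - 7*q + 10) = (q - 5)*(q + 2)*(q + 3)*(q - 2)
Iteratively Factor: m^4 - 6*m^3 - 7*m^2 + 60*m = (m)*(m^3 - 6*m^2 - 7*m + 60) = m*(m + 3)*(m^2 - 9*m + 20) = m*(m - 4)*(m + 3)*(m - 5)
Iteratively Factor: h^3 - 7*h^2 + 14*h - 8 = (h - 4)*(h^2 - 3*h + 2) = (h - 4)*(h - 2)*(h - 1)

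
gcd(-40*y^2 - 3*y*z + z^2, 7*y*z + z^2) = 1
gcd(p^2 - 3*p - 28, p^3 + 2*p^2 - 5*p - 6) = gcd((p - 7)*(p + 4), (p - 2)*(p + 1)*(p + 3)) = 1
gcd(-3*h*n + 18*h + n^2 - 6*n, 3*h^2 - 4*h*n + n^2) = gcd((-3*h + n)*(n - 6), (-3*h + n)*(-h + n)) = 3*h - n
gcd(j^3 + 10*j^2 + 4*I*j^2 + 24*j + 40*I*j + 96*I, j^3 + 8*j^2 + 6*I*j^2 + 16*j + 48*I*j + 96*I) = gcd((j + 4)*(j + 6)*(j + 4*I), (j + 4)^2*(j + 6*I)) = j + 4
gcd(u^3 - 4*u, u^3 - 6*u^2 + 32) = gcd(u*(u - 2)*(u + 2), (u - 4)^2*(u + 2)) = u + 2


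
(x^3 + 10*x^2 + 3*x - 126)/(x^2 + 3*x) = (x^3 + 10*x^2 + 3*x - 126)/(x*(x + 3))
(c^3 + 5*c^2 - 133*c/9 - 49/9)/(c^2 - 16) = (9*c^3 + 45*c^2 - 133*c - 49)/(9*(c^2 - 16))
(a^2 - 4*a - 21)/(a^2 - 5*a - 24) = (a - 7)/(a - 8)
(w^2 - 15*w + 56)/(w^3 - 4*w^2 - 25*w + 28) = (w - 8)/(w^2 + 3*w - 4)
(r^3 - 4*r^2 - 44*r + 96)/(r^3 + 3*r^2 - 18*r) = (r^2 - 10*r + 16)/(r*(r - 3))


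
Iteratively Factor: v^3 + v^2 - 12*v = (v + 4)*(v^2 - 3*v) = v*(v + 4)*(v - 3)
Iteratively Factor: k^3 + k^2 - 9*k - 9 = (k - 3)*(k^2 + 4*k + 3) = (k - 3)*(k + 1)*(k + 3)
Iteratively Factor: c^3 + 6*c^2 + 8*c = (c + 2)*(c^2 + 4*c) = c*(c + 2)*(c + 4)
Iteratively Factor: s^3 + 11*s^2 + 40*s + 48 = (s + 4)*(s^2 + 7*s + 12) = (s + 3)*(s + 4)*(s + 4)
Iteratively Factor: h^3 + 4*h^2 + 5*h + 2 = (h + 1)*(h^2 + 3*h + 2) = (h + 1)^2*(h + 2)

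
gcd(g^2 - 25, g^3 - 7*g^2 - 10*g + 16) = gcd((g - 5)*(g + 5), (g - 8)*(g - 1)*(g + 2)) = 1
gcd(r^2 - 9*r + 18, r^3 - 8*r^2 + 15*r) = r - 3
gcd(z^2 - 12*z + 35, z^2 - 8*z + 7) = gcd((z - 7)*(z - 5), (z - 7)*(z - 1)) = z - 7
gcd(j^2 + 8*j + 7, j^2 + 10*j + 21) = j + 7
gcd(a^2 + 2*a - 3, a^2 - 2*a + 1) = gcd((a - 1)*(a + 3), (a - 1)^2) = a - 1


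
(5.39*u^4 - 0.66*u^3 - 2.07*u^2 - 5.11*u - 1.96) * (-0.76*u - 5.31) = -4.0964*u^5 - 28.1193*u^4 + 5.0778*u^3 + 14.8753*u^2 + 28.6237*u + 10.4076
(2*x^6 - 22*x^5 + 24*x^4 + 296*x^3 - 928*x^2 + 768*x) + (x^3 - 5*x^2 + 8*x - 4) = 2*x^6 - 22*x^5 + 24*x^4 + 297*x^3 - 933*x^2 + 776*x - 4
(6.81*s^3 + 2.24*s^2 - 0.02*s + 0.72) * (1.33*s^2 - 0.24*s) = 9.0573*s^5 + 1.3448*s^4 - 0.5642*s^3 + 0.9624*s^2 - 0.1728*s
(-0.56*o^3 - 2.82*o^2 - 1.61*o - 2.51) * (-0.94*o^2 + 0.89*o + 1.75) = 0.5264*o^5 + 2.1524*o^4 - 1.9764*o^3 - 4.0085*o^2 - 5.0514*o - 4.3925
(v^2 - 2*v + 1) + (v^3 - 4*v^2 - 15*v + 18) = v^3 - 3*v^2 - 17*v + 19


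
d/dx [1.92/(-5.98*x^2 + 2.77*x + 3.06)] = (22.9632*x - 5.3184)/(-5.98*x^2 + 2.77*x + 3.06)^2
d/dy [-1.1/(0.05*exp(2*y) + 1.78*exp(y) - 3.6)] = (0.11*exp(y) + 1.958)*exp(y)/(0.05*exp(2*y) + 1.78*exp(y) - 3.6)^2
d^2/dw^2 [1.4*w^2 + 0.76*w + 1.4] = 2.80000000000000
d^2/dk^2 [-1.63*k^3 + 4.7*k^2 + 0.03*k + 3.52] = 9.4 - 9.78*k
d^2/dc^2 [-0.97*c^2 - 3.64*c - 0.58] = -1.94000000000000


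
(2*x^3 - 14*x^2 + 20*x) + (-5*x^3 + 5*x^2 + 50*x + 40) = -3*x^3 - 9*x^2 + 70*x + 40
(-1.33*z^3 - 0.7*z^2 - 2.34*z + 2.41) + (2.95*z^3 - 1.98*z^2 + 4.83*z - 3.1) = 1.62*z^3 - 2.68*z^2 + 2.49*z - 0.69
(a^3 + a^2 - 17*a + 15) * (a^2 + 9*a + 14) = a^5 + 10*a^4 + 6*a^3 - 124*a^2 - 103*a + 210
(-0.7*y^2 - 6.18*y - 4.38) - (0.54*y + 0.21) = -0.7*y^2 - 6.72*y - 4.59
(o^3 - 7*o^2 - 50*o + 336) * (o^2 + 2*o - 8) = o^5 - 5*o^4 - 72*o^3 + 292*o^2 + 1072*o - 2688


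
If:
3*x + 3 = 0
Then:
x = -1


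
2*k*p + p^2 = p*(2*k + p)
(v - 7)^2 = v^2 - 14*v + 49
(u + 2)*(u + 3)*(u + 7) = u^3 + 12*u^2 + 41*u + 42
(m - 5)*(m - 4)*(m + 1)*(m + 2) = m^4 - 6*m^3 - 5*m^2 + 42*m + 40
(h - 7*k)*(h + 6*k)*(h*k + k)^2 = h^4*k^2 - h^3*k^3 + 2*h^3*k^2 - 42*h^2*k^4 - 2*h^2*k^3 + h^2*k^2 - 84*h*k^4 - h*k^3 - 42*k^4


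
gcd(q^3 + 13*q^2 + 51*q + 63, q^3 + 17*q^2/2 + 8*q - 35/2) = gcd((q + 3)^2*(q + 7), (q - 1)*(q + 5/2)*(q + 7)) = q + 7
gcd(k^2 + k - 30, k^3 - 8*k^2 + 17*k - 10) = k - 5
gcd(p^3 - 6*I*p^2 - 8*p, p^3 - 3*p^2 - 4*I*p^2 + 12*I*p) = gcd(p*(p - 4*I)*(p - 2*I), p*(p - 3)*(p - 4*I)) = p^2 - 4*I*p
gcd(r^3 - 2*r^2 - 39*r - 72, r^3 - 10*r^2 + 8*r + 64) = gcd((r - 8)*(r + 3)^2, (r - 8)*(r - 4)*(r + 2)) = r - 8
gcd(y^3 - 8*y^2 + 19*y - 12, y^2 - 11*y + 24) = y - 3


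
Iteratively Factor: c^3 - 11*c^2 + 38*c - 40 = (c - 2)*(c^2 - 9*c + 20) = (c - 4)*(c - 2)*(c - 5)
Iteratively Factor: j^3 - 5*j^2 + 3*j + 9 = (j - 3)*(j^2 - 2*j - 3) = (j - 3)*(j + 1)*(j - 3)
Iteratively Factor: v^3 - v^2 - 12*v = (v + 3)*(v^2 - 4*v) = (v - 4)*(v + 3)*(v)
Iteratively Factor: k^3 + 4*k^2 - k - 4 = (k + 4)*(k^2 - 1) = (k - 1)*(k + 4)*(k + 1)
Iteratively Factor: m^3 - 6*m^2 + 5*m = (m - 5)*(m^2 - m) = (m - 5)*(m - 1)*(m)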